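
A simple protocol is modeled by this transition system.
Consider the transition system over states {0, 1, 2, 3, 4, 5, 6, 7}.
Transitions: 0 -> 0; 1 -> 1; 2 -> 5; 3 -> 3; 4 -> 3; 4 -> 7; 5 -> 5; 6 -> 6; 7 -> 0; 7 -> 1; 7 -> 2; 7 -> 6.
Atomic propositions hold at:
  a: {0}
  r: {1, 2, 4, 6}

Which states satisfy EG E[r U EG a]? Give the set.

{0}

EG a: greatest fixpoint, start Z0 = {0}, keep only states in Sat with some successor in Z. Already a fixed point.
Sat(EG a) = {0}
E[r U EG a]: least fixpoint, start Z0 = Sat(EG a) = {0}, add states in Sat(r) with some successor in Z. Already a fixed point.
Sat(E[r U EG a]) = {0}
EG E[r U EG a]: greatest fixpoint, start Z0 = {0}, keep only states in Sat with some successor in Z. Already a fixed point.
Sat(EG E[r U EG a]) = {0}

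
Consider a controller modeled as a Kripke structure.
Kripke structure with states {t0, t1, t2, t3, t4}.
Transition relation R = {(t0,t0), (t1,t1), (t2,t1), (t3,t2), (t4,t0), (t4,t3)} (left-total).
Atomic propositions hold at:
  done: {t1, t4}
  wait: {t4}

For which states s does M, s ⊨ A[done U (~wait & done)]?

{t1}

Sat(~wait) = {t0, t1, t2, t3}
Sat(~wait & done) = {t1}
A[done U (~wait & done)]: least fixpoint, start Z0 = Sat((~wait & done)) = {t1}, add states in Sat(done) with every successor in Z. Already a fixed point.
Sat(A[done U (~wait & done)]) = {t1}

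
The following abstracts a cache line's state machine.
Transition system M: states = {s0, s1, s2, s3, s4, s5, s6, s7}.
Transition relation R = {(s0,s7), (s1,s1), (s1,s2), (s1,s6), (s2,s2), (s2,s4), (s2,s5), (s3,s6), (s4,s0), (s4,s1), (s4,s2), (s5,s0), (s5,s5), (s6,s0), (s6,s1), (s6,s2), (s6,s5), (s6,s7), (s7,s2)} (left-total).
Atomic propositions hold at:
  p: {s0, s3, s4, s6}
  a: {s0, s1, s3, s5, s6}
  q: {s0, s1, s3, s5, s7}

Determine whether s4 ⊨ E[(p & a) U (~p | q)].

No

Sat(p & a) = {s0, s3, s6}
Sat(~p) = {s1, s2, s5, s7}
Sat(~p | q) = {s0, s1, s2, s3, s5, s7}
E[(p & a) U (~p | q)]: least fixpoint, start Z0 = Sat((~p | q)) = {s0, s1, s2, s3, s5, s7}, add states in Sat(p & a) with some successor in Z. Z1 = {s0, s1, s2, s3, s5, s6, s7}; fixed.
Sat(E[(p & a) U (~p | q)]) = {s0, s1, s2, s3, s5, s6, s7}
s4 ∉ Sat(E[(p & a) U (~p | q)]) = {s0, s1, s2, s3, s5, s6, s7}, so the formula does not hold at s4.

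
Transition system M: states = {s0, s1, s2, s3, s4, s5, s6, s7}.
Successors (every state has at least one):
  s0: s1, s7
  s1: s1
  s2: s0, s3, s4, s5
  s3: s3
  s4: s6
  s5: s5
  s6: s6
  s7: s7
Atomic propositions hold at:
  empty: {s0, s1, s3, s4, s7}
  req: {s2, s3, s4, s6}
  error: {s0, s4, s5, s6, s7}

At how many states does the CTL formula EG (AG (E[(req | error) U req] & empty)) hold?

Sat(req | error) = {s0, s2, s3, s4, s5, s6, s7}
E[(req | error) U req]: least fixpoint, start Z0 = Sat(req) = {s2, s3, s4, s6}, add states in Sat(req | error) with some successor in Z. Already a fixed point.
Sat(E[(req | error) U req]) = {s2, s3, s4, s6}
Sat(E[(req | error) U req] & empty) = {s3, s4}
AG (E[(req | error) U req] & empty): greatest fixpoint, start Z0 = {s3, s4}, keep only states in Sat with every successor in Z. Z1 = {s3}; fixed.
Sat(AG (E[(req | error) U req] & empty)) = {s3}
EG (AG (E[(req | error) U req] & empty)): greatest fixpoint, start Z0 = {s3}, keep only states in Sat with some successor in Z. Already a fixed point.
Sat(EG (AG (E[(req | error) U req] & empty))) = {s3}
|Sat(EG (AG (E[(req | error) U req] & empty)))| = |{s3}| = 1.

1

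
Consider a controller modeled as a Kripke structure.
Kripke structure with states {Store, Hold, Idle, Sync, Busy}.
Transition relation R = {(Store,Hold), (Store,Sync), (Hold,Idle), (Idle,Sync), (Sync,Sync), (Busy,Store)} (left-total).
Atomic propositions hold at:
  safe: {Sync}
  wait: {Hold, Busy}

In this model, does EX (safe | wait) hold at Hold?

Sat(safe | wait) = {Hold, Sync, Busy}
Sat(EX (safe | wait)) = {s : some successor in {Hold, Sync, Busy}} = {Store, Idle, Sync}
Hold ∉ Sat(EX (safe | wait)) = {Store, Idle, Sync}, so the formula does not hold at Hold.

No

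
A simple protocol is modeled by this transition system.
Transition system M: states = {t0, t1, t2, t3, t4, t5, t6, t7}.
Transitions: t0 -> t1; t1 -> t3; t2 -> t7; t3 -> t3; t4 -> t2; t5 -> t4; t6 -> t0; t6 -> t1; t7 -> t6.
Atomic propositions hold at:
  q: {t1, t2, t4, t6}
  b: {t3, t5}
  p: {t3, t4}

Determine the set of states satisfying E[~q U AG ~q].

Sat(~q) = {t0, t3, t5, t7}
AG ~q: greatest fixpoint, start Z0 = {t0, t3, t5, t7}, keep only states in Sat with every successor in Z. Z1 = {t3}; fixed.
Sat(AG ~q) = {t3}
E[~q U AG ~q]: least fixpoint, start Z0 = Sat(AG ~q) = {t3}, add states in Sat(~q) with some successor in Z. Already a fixed point.
Sat(E[~q U AG ~q]) = {t3}

{t3}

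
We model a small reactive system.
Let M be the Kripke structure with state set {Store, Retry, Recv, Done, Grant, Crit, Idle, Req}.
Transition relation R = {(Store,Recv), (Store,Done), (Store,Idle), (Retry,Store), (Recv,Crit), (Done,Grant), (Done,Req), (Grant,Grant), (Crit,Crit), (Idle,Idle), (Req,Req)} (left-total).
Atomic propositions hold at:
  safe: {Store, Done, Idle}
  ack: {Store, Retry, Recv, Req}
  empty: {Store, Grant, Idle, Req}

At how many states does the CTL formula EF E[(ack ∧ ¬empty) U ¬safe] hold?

7

Sat(¬empty) = {Retry, Recv, Done, Crit}
Sat(ack ∧ ¬empty) = {Retry, Recv}
Sat(¬safe) = {Retry, Recv, Grant, Crit, Req}
E[(ack ∧ ¬empty) U ¬safe]: least fixpoint, start Z0 = Sat(¬safe) = {Retry, Recv, Grant, Crit, Req}, add states in Sat(ack ∧ ¬empty) with some successor in Z. Already a fixed point.
Sat(E[(ack ∧ ¬empty) U ¬safe]) = {Retry, Recv, Grant, Crit, Req}
EF E[(ack ∧ ¬empty) U ¬safe]: least fixpoint, start Z0 = {Retry, Recv, Grant, Crit, Req}, add states with some successor in Z. Z1 = {Store, Retry, Recv, Done, Grant, Crit, Req}; fixed.
Sat(EF E[(ack ∧ ¬empty) U ¬safe]) = {Store, Retry, Recv, Done, Grant, Crit, Req}
|Sat(EF E[(ack ∧ ¬empty) U ¬safe])| = |{Store, Retry, Recv, Done, Grant, Crit, Req}| = 7.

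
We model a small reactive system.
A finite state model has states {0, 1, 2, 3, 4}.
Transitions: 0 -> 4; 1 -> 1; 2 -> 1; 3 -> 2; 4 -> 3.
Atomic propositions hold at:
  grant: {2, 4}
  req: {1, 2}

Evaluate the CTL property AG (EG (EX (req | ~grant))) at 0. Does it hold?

No

Sat(~grant) = {0, 1, 3}
Sat(req | ~grant) = {0, 1, 2, 3}
Sat(EX (req | ~grant)) = {s : some successor in {0, 1, 2, 3}} = {1, 2, 3, 4}
EG (EX (req | ~grant)): greatest fixpoint, start Z0 = {1, 2, 3, 4}, keep only states in Sat with some successor in Z. Already a fixed point.
Sat(EG (EX (req | ~grant))) = {1, 2, 3, 4}
AG (EG (EX (req | ~grant))): greatest fixpoint, start Z0 = {1, 2, 3, 4}, keep only states in Sat with every successor in Z. Already a fixed point.
Sat(AG (EG (EX (req | ~grant)))) = {1, 2, 3, 4}
0 ∉ Sat(AG (EG (EX (req | ~grant)))) = {1, 2, 3, 4}, so the formula does not hold at 0.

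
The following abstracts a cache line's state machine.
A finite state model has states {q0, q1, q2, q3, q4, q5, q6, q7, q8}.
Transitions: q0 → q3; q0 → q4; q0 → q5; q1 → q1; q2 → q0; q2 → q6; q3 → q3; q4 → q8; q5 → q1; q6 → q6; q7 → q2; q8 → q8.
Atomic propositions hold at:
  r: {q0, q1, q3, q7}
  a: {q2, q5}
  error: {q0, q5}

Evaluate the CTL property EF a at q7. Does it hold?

EF a: least fixpoint, start Z0 = {q2, q5}, add states with some successor in Z. Z1 = {q0, q2, q5, q7}; fixed.
Sat(EF a) = {q0, q2, q5, q7}
q7 ∈ Sat(EF a) = {q0, q2, q5, q7}, so the formula holds at q7.

Yes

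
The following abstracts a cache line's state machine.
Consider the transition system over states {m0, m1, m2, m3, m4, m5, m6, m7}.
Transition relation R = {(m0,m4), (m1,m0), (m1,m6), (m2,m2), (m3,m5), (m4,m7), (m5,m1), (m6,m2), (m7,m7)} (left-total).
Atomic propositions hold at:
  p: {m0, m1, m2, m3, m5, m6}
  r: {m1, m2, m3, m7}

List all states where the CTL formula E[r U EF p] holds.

EF p: least fixpoint, start Z0 = {m0, m1, m2, m3, m5, m6}, add states with some successor in Z. Already a fixed point.
Sat(EF p) = {m0, m1, m2, m3, m5, m6}
E[r U EF p]: least fixpoint, start Z0 = Sat(EF p) = {m0, m1, m2, m3, m5, m6}, add states in Sat(r) with some successor in Z. Already a fixed point.
Sat(E[r U EF p]) = {m0, m1, m2, m3, m5, m6}

{m0, m1, m2, m3, m5, m6}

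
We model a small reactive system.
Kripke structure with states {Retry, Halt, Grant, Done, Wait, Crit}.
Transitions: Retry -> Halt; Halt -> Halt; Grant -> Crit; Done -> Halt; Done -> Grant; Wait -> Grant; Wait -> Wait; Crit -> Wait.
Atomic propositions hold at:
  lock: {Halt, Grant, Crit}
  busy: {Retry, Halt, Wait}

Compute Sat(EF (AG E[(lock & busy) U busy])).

Sat(lock & busy) = {Halt}
E[(lock & busy) U busy]: least fixpoint, start Z0 = Sat(busy) = {Retry, Halt, Wait}, add states in Sat(lock & busy) with some successor in Z. Already a fixed point.
Sat(E[(lock & busy) U busy]) = {Retry, Halt, Wait}
AG E[(lock & busy) U busy]: greatest fixpoint, start Z0 = {Retry, Halt, Wait}, keep only states in Sat with every successor in Z. Z1 = {Retry, Halt}; fixed.
Sat(AG E[(lock & busy) U busy]) = {Retry, Halt}
EF (AG E[(lock & busy) U busy]): least fixpoint, start Z0 = {Retry, Halt}, add states with some successor in Z. Z1 = {Retry, Halt, Done}; fixed.
Sat(EF (AG E[(lock & busy) U busy])) = {Retry, Halt, Done}

{Retry, Halt, Done}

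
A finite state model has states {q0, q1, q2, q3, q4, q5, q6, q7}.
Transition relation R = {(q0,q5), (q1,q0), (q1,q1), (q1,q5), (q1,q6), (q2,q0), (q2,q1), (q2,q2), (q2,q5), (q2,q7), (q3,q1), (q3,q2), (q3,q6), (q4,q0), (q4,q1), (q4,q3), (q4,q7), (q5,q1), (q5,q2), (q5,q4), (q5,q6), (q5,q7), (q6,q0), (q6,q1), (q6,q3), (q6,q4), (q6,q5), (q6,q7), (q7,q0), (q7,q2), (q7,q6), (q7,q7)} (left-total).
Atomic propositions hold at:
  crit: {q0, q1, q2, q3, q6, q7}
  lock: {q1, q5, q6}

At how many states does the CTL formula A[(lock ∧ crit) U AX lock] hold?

Sat(lock ∧ crit) = {q1, q6}
Sat(AX lock) = {s : every successor in {q1, q5, q6}} = {q0}
A[(lock ∧ crit) U AX lock]: least fixpoint, start Z0 = Sat(AX lock) = {q0}, add states in Sat(lock ∧ crit) with every successor in Z. Already a fixed point.
Sat(A[(lock ∧ crit) U AX lock]) = {q0}
|Sat(A[(lock ∧ crit) U AX lock])| = |{q0}| = 1.

1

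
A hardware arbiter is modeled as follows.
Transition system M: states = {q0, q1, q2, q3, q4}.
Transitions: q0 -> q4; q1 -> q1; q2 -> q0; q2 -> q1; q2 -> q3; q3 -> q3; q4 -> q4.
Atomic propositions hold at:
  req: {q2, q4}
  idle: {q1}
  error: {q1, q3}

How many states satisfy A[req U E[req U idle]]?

2

E[req U idle]: least fixpoint, start Z0 = Sat(idle) = {q1}, add states in Sat(req) with some successor in Z. Z1 = {q1, q2}; fixed.
Sat(E[req U idle]) = {q1, q2}
A[req U E[req U idle]]: least fixpoint, start Z0 = Sat(E[req U idle]) = {q1, q2}, add states in Sat(req) with every successor in Z. Already a fixed point.
Sat(A[req U E[req U idle]]) = {q1, q2}
|Sat(A[req U E[req U idle]])| = |{q1, q2}| = 2.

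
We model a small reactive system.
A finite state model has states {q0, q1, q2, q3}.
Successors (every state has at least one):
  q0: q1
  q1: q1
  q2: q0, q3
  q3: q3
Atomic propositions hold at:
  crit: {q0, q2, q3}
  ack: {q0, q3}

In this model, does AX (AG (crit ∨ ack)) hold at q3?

Yes

Sat(crit ∨ ack) = {q0, q2, q3}
AG (crit ∨ ack): greatest fixpoint, start Z0 = {q0, q2, q3}, keep only states in Sat with every successor in Z. Z1 = {q2, q3}; Z2 = {q3}; fixed.
Sat(AG (crit ∨ ack)) = {q3}
Sat(AX (AG (crit ∨ ack))) = {s : every successor in {q3}} = {q3}
q3 ∈ Sat(AX (AG (crit ∨ ack))) = {q3}, so the formula holds at q3.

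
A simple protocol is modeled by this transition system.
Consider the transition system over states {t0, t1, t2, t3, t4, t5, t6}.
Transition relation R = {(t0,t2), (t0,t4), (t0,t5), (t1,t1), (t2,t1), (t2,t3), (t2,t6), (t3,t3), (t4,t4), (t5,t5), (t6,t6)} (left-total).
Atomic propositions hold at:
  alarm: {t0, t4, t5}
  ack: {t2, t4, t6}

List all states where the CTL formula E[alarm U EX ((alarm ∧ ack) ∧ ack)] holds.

{t0, t4}

Sat(alarm ∧ ack) = {t4}
Sat((alarm ∧ ack) ∧ ack) = {t4}
Sat(EX ((alarm ∧ ack) ∧ ack)) = {s : some successor in {t4}} = {t0, t4}
E[alarm U EX ((alarm ∧ ack) ∧ ack)]: least fixpoint, start Z0 = Sat(EX ((alarm ∧ ack) ∧ ack)) = {t0, t4}, add states in Sat(alarm) with some successor in Z. Already a fixed point.
Sat(E[alarm U EX ((alarm ∧ ack) ∧ ack)]) = {t0, t4}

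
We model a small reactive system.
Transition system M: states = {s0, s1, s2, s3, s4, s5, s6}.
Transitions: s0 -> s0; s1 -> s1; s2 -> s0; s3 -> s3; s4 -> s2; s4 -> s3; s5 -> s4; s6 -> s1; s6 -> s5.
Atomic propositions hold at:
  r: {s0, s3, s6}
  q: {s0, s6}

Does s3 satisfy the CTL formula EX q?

Sat(EX q) = {s : some successor in {s0, s6}} = {s0, s2}
s3 ∉ Sat(EX q) = {s0, s2}, so the formula does not hold at s3.

No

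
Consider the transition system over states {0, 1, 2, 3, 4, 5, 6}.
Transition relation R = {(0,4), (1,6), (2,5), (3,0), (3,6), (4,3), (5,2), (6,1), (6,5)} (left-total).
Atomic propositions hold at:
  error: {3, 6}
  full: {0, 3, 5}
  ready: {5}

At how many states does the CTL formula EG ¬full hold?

2

Sat(¬full) = {1, 2, 4, 6}
EG ¬full: greatest fixpoint, start Z0 = {1, 2, 4, 6}, keep only states in Sat with some successor in Z. Z1 = {1, 6}; fixed.
Sat(EG ¬full) = {1, 6}
|Sat(EG ¬full)| = |{1, 6}| = 2.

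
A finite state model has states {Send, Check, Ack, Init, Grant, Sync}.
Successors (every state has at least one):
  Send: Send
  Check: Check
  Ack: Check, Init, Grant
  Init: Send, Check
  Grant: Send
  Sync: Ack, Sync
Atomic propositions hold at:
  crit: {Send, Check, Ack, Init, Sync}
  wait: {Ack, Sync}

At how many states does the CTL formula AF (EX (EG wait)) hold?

1

EG wait: greatest fixpoint, start Z0 = {Ack, Sync}, keep only states in Sat with some successor in Z. Z1 = {Sync}; fixed.
Sat(EG wait) = {Sync}
Sat(EX (EG wait)) = {s : some successor in {Sync}} = {Sync}
AF (EX (EG wait)): least fixpoint, start Z0 = {Sync}, add states with every successor in Z. Already a fixed point.
Sat(AF (EX (EG wait))) = {Sync}
|Sat(AF (EX (EG wait)))| = |{Sync}| = 1.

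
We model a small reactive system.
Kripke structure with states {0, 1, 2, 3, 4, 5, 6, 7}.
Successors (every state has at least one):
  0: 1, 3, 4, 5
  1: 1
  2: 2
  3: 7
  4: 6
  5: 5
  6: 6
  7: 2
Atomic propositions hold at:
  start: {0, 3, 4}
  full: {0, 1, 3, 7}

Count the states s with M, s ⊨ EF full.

EF full: least fixpoint, start Z0 = {0, 1, 3, 7}, add states with some successor in Z. Already a fixed point.
Sat(EF full) = {0, 1, 3, 7}
|Sat(EF full)| = |{0, 1, 3, 7}| = 4.

4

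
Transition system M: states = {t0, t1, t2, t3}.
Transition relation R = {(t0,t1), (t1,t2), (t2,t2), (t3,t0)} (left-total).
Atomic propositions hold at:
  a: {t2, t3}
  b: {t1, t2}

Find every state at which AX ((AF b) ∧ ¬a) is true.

{t0, t3}

AF b: least fixpoint, start Z0 = {t1, t2}, add states with every successor in Z. Z1 = {t0, t1, t2}; Z2 = {t0, t1, t2, t3}; fixed.
Sat(AF b) = {t0, t1, t2, t3}
Sat(¬a) = {t0, t1}
Sat((AF b) ∧ ¬a) = {t0, t1}
Sat(AX ((AF b) ∧ ¬a)) = {s : every successor in {t0, t1}} = {t0, t3}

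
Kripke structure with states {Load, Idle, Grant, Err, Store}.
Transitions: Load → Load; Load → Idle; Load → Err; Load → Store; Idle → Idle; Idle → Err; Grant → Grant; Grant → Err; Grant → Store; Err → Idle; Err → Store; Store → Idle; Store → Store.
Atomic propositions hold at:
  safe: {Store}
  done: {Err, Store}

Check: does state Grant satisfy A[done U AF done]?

AF done: least fixpoint, start Z0 = {Err, Store}, add states with every successor in Z. Already a fixed point.
Sat(AF done) = {Err, Store}
A[done U AF done]: least fixpoint, start Z0 = Sat(AF done) = {Err, Store}, add states in Sat(done) with every successor in Z. Already a fixed point.
Sat(A[done U AF done]) = {Err, Store}
Grant ∉ Sat(A[done U AF done]) = {Err, Store}, so the formula does not hold at Grant.

No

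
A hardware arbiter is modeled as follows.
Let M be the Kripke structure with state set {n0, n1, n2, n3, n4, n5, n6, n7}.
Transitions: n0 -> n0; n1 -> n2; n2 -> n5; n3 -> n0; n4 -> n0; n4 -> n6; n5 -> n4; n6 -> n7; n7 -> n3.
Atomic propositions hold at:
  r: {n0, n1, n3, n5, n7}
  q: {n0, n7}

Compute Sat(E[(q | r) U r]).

{n0, n1, n3, n5, n7}

Sat(q | r) = {n0, n1, n3, n5, n7}
E[(q | r) U r]: least fixpoint, start Z0 = Sat(r) = {n0, n1, n3, n5, n7}, add states in Sat(q | r) with some successor in Z. Already a fixed point.
Sat(E[(q | r) U r]) = {n0, n1, n3, n5, n7}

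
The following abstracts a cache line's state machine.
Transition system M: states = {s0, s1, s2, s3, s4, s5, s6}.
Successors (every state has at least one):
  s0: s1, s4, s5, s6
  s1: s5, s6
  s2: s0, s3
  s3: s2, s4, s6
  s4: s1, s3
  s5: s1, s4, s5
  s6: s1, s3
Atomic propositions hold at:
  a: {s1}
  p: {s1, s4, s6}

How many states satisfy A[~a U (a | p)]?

3

Sat(~a) = {s0, s2, s3, s4, s5, s6}
Sat(a | p) = {s1, s4, s6}
A[~a U (a | p)]: least fixpoint, start Z0 = Sat((a | p)) = {s1, s4, s6}, add states in Sat(~a) with every successor in Z. Already a fixed point.
Sat(A[~a U (a | p)]) = {s1, s4, s6}
|Sat(A[~a U (a | p)])| = |{s1, s4, s6}| = 3.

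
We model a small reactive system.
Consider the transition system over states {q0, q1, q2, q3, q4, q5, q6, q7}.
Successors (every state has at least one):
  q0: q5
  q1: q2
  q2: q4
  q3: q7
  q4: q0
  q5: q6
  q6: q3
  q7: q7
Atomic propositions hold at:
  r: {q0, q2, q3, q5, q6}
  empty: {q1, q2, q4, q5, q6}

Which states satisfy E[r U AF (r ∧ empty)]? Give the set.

{q0, q1, q2, q4, q5, q6}

Sat(r ∧ empty) = {q2, q5, q6}
AF (r ∧ empty): least fixpoint, start Z0 = {q2, q5, q6}, add states with every successor in Z. Z1 = {q0, q1, q2, q5, q6}; Z2 = {q0, q1, q2, q4, q5, q6}; fixed.
Sat(AF (r ∧ empty)) = {q0, q1, q2, q4, q5, q6}
E[r U AF (r ∧ empty)]: least fixpoint, start Z0 = Sat(AF (r ∧ empty)) = {q0, q1, q2, q4, q5, q6}, add states in Sat(r) with some successor in Z. Already a fixed point.
Sat(E[r U AF (r ∧ empty)]) = {q0, q1, q2, q4, q5, q6}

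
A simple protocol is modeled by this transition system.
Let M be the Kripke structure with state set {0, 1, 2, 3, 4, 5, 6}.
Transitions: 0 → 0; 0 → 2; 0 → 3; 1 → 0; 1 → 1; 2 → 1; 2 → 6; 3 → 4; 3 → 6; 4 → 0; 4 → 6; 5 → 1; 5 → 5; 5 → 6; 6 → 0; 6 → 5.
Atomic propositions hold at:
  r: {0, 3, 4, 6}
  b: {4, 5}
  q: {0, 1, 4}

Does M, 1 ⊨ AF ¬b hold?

Yes

Sat(¬b) = {0, 1, 2, 3, 6}
AF ¬b: least fixpoint, start Z0 = {0, 1, 2, 3, 6}, add states with every successor in Z. Z1 = {0, 1, 2, 3, 4, 6}; fixed.
Sat(AF ¬b) = {0, 1, 2, 3, 4, 6}
1 ∈ Sat(AF ¬b) = {0, 1, 2, 3, 4, 6}, so the formula holds at 1.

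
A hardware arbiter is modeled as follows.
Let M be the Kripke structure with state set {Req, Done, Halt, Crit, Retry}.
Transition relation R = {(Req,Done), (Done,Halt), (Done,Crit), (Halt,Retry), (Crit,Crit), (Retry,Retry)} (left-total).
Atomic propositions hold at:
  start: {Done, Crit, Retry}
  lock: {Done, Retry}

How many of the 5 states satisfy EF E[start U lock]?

4

E[start U lock]: least fixpoint, start Z0 = Sat(lock) = {Done, Retry}, add states in Sat(start) with some successor in Z. Already a fixed point.
Sat(E[start U lock]) = {Done, Retry}
EF E[start U lock]: least fixpoint, start Z0 = {Done, Retry}, add states with some successor in Z. Z1 = {Req, Done, Halt, Retry}; fixed.
Sat(EF E[start U lock]) = {Req, Done, Halt, Retry}
|Sat(EF E[start U lock])| = |{Req, Done, Halt, Retry}| = 4.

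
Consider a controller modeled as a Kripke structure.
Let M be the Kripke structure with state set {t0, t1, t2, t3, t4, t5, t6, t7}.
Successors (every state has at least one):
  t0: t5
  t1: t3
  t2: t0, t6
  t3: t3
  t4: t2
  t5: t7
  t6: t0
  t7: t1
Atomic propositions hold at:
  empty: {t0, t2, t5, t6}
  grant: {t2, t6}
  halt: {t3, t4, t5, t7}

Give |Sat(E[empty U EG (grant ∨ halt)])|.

1

Sat(grant ∨ halt) = {t2, t3, t4, t5, t6, t7}
EG (grant ∨ halt): greatest fixpoint, start Z0 = {t2, t3, t4, t5, t6, t7}, keep only states in Sat with some successor in Z. Z1 = {t2, t3, t4, t5}; Z2 = {t3, t4}; Z3 = {t3}; fixed.
Sat(EG (grant ∨ halt)) = {t3}
E[empty U EG (grant ∨ halt)]: least fixpoint, start Z0 = Sat(EG (grant ∨ halt)) = {t3}, add states in Sat(empty) with some successor in Z. Already a fixed point.
Sat(E[empty U EG (grant ∨ halt)]) = {t3}
|Sat(E[empty U EG (grant ∨ halt)])| = |{t3}| = 1.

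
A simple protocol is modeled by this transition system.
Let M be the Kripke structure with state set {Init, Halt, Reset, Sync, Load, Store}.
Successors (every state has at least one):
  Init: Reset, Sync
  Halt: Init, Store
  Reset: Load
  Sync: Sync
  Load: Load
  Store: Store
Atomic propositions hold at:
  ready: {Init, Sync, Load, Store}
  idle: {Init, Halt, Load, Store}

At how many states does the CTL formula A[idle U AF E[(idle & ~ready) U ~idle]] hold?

Sat(~ready) = {Halt, Reset}
Sat(idle & ~ready) = {Halt}
Sat(~idle) = {Reset, Sync}
E[(idle & ~ready) U ~idle]: least fixpoint, start Z0 = Sat(~idle) = {Reset, Sync}, add states in Sat(idle & ~ready) with some successor in Z. Already a fixed point.
Sat(E[(idle & ~ready) U ~idle]) = {Reset, Sync}
AF E[(idle & ~ready) U ~idle]: least fixpoint, start Z0 = {Reset, Sync}, add states with every successor in Z. Z1 = {Init, Reset, Sync}; fixed.
Sat(AF E[(idle & ~ready) U ~idle]) = {Init, Reset, Sync}
A[idle U AF E[(idle & ~ready) U ~idle]]: least fixpoint, start Z0 = Sat(AF E[(idle & ~ready) U ~idle]) = {Init, Reset, Sync}, add states in Sat(idle) with every successor in Z. Already a fixed point.
Sat(A[idle U AF E[(idle & ~ready) U ~idle]]) = {Init, Reset, Sync}
|Sat(A[idle U AF E[(idle & ~ready) U ~idle]])| = |{Init, Reset, Sync}| = 3.

3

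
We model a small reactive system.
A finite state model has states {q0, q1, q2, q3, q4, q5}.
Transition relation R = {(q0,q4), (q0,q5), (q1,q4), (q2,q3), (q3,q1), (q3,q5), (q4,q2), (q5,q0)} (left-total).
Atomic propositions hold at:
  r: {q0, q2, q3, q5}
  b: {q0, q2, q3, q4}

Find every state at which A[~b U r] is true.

{q0, q2, q3, q5}

Sat(~b) = {q1, q5}
A[~b U r]: least fixpoint, start Z0 = Sat(r) = {q0, q2, q3, q5}, add states in Sat(~b) with every successor in Z. Already a fixed point.
Sat(A[~b U r]) = {q0, q2, q3, q5}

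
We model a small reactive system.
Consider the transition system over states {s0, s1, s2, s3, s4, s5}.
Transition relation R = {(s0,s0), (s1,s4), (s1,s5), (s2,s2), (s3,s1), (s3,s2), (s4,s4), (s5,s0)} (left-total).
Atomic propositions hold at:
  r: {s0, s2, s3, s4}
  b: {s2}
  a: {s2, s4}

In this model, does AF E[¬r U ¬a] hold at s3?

Sat(¬r) = {s1, s5}
Sat(¬a) = {s0, s1, s3, s5}
E[¬r U ¬a]: least fixpoint, start Z0 = Sat(¬a) = {s0, s1, s3, s5}, add states in Sat(¬r) with some successor in Z. Already a fixed point.
Sat(E[¬r U ¬a]) = {s0, s1, s3, s5}
AF E[¬r U ¬a]: least fixpoint, start Z0 = {s0, s1, s3, s5}, add states with every successor in Z. Already a fixed point.
Sat(AF E[¬r U ¬a]) = {s0, s1, s3, s5}
s3 ∈ Sat(AF E[¬r U ¬a]) = {s0, s1, s3, s5}, so the formula holds at s3.

Yes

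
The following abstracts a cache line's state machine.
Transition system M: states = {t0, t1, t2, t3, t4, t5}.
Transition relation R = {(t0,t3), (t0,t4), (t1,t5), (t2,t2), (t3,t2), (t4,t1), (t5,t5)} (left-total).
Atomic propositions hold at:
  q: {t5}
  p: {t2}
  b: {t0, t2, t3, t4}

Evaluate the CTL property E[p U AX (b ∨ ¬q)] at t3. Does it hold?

Yes

Sat(¬q) = {t0, t1, t2, t3, t4}
Sat(b ∨ ¬q) = {t0, t1, t2, t3, t4}
Sat(AX (b ∨ ¬q)) = {s : every successor in {t0, t1, t2, t3, t4}} = {t0, t2, t3, t4}
E[p U AX (b ∨ ¬q)]: least fixpoint, start Z0 = Sat(AX (b ∨ ¬q)) = {t0, t2, t3, t4}, add states in Sat(p) with some successor in Z. Already a fixed point.
Sat(E[p U AX (b ∨ ¬q)]) = {t0, t2, t3, t4}
t3 ∈ Sat(E[p U AX (b ∨ ¬q)]) = {t0, t2, t3, t4}, so the formula holds at t3.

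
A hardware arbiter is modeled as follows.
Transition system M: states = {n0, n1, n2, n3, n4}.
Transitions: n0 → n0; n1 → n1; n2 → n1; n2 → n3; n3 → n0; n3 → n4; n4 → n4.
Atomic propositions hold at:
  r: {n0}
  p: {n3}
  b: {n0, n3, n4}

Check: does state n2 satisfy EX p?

Yes

Sat(EX p) = {s : some successor in {n3}} = {n2}
n2 ∈ Sat(EX p) = {n2}, so the formula holds at n2.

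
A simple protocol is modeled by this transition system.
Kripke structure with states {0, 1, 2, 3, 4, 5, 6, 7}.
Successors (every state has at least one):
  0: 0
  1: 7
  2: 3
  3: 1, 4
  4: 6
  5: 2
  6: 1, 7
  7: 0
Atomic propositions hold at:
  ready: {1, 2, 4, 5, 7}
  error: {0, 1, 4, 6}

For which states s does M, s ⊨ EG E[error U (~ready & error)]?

{0}

Sat(~ready) = {0, 3, 6}
Sat(~ready & error) = {0, 6}
E[error U (~ready & error)]: least fixpoint, start Z0 = Sat((~ready & error)) = {0, 6}, add states in Sat(error) with some successor in Z. Z1 = {0, 4, 6}; fixed.
Sat(E[error U (~ready & error)]) = {0, 4, 6}
EG E[error U (~ready & error)]: greatest fixpoint, start Z0 = {0, 4, 6}, keep only states in Sat with some successor in Z. Z1 = {0, 4}; Z2 = {0}; fixed.
Sat(EG E[error U (~ready & error)]) = {0}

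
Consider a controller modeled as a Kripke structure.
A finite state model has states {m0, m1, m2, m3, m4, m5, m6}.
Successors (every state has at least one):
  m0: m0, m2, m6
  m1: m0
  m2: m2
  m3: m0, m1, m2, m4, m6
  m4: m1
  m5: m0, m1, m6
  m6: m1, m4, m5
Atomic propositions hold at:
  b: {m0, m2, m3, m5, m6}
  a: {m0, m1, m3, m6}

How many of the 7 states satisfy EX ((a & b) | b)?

6

Sat(a & b) = {m0, m3, m6}
Sat((a & b) | b) = {m0, m2, m3, m5, m6}
Sat(EX ((a & b) | b)) = {s : some successor in {m0, m2, m3, m5, m6}} = {m0, m1, m2, m3, m5, m6}
|Sat(EX ((a & b) | b))| = |{m0, m1, m2, m3, m5, m6}| = 6.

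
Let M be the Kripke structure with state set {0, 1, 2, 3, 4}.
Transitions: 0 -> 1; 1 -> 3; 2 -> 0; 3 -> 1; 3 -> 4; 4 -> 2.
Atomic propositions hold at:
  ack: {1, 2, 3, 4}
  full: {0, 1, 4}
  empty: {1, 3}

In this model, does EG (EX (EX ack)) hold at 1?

Sat(EX ack) = {s : some successor in {1, 2, 3, 4}} = {0, 1, 3, 4}
Sat(EX (EX ack)) = {s : some successor in {0, 1, 3, 4}} = {0, 1, 2, 3}
EG (EX (EX ack)): greatest fixpoint, start Z0 = {0, 1, 2, 3}, keep only states in Sat with some successor in Z. Already a fixed point.
Sat(EG (EX (EX ack))) = {0, 1, 2, 3}
1 ∈ Sat(EG (EX (EX ack))) = {0, 1, 2, 3}, so the formula holds at 1.

Yes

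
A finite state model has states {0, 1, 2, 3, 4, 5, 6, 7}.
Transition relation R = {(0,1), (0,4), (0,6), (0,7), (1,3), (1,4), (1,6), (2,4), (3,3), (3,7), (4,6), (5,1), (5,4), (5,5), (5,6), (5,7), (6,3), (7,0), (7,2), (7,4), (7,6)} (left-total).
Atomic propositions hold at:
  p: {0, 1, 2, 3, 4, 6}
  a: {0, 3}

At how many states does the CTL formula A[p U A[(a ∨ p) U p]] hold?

Sat(a ∨ p) = {0, 1, 2, 3, 4, 6}
A[(a ∨ p) U p]: least fixpoint, start Z0 = Sat(p) = {0, 1, 2, 3, 4, 6}, add states in Sat(a ∨ p) with every successor in Z. Already a fixed point.
Sat(A[(a ∨ p) U p]) = {0, 1, 2, 3, 4, 6}
A[p U A[(a ∨ p) U p]]: least fixpoint, start Z0 = Sat(A[(a ∨ p) U p]) = {0, 1, 2, 3, 4, 6}, add states in Sat(p) with every successor in Z. Already a fixed point.
Sat(A[p U A[(a ∨ p) U p]]) = {0, 1, 2, 3, 4, 6}
|Sat(A[p U A[(a ∨ p) U p]])| = |{0, 1, 2, 3, 4, 6}| = 6.

6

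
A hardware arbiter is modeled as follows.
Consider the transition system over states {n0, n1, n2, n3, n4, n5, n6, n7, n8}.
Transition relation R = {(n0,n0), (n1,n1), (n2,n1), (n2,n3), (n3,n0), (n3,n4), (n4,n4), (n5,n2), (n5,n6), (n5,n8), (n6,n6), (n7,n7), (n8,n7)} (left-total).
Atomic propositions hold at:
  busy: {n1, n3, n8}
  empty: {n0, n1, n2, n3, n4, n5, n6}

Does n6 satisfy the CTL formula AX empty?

Sat(AX empty) = {s : every successor in {n0, n1, n2, n3, n4, n5, n6}} = {n0, n1, n2, n3, n4, n6}
n6 ∈ Sat(AX empty) = {n0, n1, n2, n3, n4, n6}, so the formula holds at n6.

Yes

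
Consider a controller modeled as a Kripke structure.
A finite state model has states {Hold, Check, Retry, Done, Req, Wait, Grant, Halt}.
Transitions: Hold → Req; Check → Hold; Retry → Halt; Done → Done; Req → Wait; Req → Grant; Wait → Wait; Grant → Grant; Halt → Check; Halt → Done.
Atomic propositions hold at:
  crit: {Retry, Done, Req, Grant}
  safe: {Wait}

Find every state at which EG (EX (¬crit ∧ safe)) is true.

{Req, Wait}

Sat(¬crit) = {Hold, Check, Wait, Halt}
Sat(¬crit ∧ safe) = {Wait}
Sat(EX (¬crit ∧ safe)) = {s : some successor in {Wait}} = {Req, Wait}
EG (EX (¬crit ∧ safe)): greatest fixpoint, start Z0 = {Req, Wait}, keep only states in Sat with some successor in Z. Already a fixed point.
Sat(EG (EX (¬crit ∧ safe))) = {Req, Wait}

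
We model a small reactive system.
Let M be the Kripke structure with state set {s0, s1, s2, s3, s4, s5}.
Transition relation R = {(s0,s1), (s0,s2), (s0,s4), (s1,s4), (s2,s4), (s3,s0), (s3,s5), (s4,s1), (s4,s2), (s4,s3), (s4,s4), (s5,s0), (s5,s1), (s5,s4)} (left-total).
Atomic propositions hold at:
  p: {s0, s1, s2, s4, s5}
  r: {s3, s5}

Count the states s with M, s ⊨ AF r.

AF r: least fixpoint, start Z0 = {s3, s5}, add states with every successor in Z. Already a fixed point.
Sat(AF r) = {s3, s5}
|Sat(AF r)| = |{s3, s5}| = 2.

2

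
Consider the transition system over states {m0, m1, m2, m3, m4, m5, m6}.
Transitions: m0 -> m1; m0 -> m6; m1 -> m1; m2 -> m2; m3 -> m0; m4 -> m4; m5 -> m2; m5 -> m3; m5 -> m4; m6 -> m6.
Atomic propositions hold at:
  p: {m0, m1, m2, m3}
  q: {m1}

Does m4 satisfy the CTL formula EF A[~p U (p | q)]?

Sat(~p) = {m4, m5, m6}
Sat(p | q) = {m0, m1, m2, m3}
A[~p U (p | q)]: least fixpoint, start Z0 = Sat((p | q)) = {m0, m1, m2, m3}, add states in Sat(~p) with every successor in Z. Already a fixed point.
Sat(A[~p U (p | q)]) = {m0, m1, m2, m3}
EF A[~p U (p | q)]: least fixpoint, start Z0 = {m0, m1, m2, m3}, add states with some successor in Z. Z1 = {m0, m1, m2, m3, m5}; fixed.
Sat(EF A[~p U (p | q)]) = {m0, m1, m2, m3, m5}
m4 ∉ Sat(EF A[~p U (p | q)]) = {m0, m1, m2, m3, m5}, so the formula does not hold at m4.

No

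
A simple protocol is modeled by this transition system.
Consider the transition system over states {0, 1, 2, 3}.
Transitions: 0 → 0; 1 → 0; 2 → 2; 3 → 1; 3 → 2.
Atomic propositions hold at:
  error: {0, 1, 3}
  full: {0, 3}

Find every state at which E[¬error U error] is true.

Sat(¬error) = {2}
E[¬error U error]: least fixpoint, start Z0 = Sat(error) = {0, 1, 3}, add states in Sat(¬error) with some successor in Z. Already a fixed point.
Sat(E[¬error U error]) = {0, 1, 3}

{0, 1, 3}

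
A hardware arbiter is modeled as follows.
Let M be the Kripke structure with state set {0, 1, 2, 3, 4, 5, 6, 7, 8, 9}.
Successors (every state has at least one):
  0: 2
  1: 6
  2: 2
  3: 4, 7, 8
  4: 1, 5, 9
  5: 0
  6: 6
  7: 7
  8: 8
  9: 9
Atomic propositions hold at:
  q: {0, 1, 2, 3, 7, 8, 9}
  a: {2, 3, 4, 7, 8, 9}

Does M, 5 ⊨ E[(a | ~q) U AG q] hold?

Yes

Sat(~q) = {4, 5, 6}
Sat(a | ~q) = {2, 3, 4, 5, 6, 7, 8, 9}
AG q: greatest fixpoint, start Z0 = {0, 1, 2, 3, 7, 8, 9}, keep only states in Sat with every successor in Z. Z1 = {0, 2, 7, 8, 9}; fixed.
Sat(AG q) = {0, 2, 7, 8, 9}
E[(a | ~q) U AG q]: least fixpoint, start Z0 = Sat(AG q) = {0, 2, 7, 8, 9}, add states in Sat(a | ~q) with some successor in Z. Z1 = {0, 2, 3, 4, 5, 7, 8, 9}; fixed.
Sat(E[(a | ~q) U AG q]) = {0, 2, 3, 4, 5, 7, 8, 9}
5 ∈ Sat(E[(a | ~q) U AG q]) = {0, 2, 3, 4, 5, 7, 8, 9}, so the formula holds at 5.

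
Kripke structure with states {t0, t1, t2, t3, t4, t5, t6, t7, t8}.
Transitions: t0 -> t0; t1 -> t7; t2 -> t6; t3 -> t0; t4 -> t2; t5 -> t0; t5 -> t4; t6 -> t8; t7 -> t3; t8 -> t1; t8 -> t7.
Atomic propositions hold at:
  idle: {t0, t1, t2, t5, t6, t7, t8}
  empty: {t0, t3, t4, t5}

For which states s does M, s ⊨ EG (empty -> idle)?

Sat(empty -> idle) = {t0, t1, t2, t5, t6, t7, t8}
EG (empty -> idle): greatest fixpoint, start Z0 = {t0, t1, t2, t5, t6, t7, t8}, keep only states in Sat with some successor in Z. Z1 = {t0, t1, t2, t5, t6, t8}; Z2 = {t0, t2, t5, t6, t8}; Z3 = {t0, t2, t5, t6}; Z4 = {t0, t2, t5}; Z5 = {t0, t5}; fixed.
Sat(EG (empty -> idle)) = {t0, t5}

{t0, t5}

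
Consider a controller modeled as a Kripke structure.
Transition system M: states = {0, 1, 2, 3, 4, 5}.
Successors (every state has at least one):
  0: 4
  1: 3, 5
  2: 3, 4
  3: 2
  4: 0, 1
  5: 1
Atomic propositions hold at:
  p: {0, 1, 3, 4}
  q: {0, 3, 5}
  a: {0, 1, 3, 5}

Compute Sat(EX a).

Sat(EX a) = {s : some successor in {0, 1, 3, 5}} = {1, 2, 4, 5}

{1, 2, 4, 5}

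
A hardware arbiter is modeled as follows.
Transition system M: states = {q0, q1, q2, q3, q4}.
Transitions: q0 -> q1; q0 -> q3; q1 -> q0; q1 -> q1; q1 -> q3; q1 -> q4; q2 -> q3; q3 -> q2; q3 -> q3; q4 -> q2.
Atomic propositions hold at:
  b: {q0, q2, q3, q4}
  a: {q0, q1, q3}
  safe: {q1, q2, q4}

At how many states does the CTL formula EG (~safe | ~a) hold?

Sat(~safe) = {q0, q3}
Sat(~a) = {q2, q4}
Sat(~safe | ~a) = {q0, q2, q3, q4}
EG (~safe | ~a): greatest fixpoint, start Z0 = {q0, q2, q3, q4}, keep only states in Sat with some successor in Z. Already a fixed point.
Sat(EG (~safe | ~a)) = {q0, q2, q3, q4}
|Sat(EG (~safe | ~a))| = |{q0, q2, q3, q4}| = 4.

4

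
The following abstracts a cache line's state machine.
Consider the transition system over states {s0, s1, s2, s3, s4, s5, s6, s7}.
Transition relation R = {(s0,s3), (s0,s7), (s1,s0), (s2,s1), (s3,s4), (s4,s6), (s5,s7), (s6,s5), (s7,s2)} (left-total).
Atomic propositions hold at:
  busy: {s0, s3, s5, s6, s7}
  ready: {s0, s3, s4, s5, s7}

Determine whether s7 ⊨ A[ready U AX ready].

No

Sat(AX ready) = {s : every successor in {s0, s3, s4, s5, s7}} = {s0, s1, s3, s5, s6}
A[ready U AX ready]: least fixpoint, start Z0 = Sat(AX ready) = {s0, s1, s3, s5, s6}, add states in Sat(ready) with every successor in Z. Z1 = {s0, s1, s3, s4, s5, s6}; fixed.
Sat(A[ready U AX ready]) = {s0, s1, s3, s4, s5, s6}
s7 ∉ Sat(A[ready U AX ready]) = {s0, s1, s3, s4, s5, s6}, so the formula does not hold at s7.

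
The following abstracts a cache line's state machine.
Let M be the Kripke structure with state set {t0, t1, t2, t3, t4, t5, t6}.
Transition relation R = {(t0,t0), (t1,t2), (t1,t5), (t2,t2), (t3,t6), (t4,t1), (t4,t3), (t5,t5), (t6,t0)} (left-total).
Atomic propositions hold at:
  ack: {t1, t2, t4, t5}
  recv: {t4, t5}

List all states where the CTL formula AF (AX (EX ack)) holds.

Sat(EX ack) = {s : some successor in {t1, t2, t4, t5}} = {t1, t2, t4, t5}
Sat(AX (EX ack)) = {s : every successor in {t1, t2, t4, t5}} = {t1, t2, t5}
AF (AX (EX ack)): least fixpoint, start Z0 = {t1, t2, t5}, add states with every successor in Z. Already a fixed point.
Sat(AF (AX (EX ack))) = {t1, t2, t5}

{t1, t2, t5}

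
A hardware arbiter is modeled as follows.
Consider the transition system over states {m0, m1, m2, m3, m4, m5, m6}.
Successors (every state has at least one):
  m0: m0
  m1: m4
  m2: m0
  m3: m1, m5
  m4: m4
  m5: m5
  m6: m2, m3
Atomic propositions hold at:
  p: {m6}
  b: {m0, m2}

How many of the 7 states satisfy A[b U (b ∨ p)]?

3

Sat(b ∨ p) = {m0, m2, m6}
A[b U (b ∨ p)]: least fixpoint, start Z0 = Sat((b ∨ p)) = {m0, m2, m6}, add states in Sat(b) with every successor in Z. Already a fixed point.
Sat(A[b U (b ∨ p)]) = {m0, m2, m6}
|Sat(A[b U (b ∨ p)])| = |{m0, m2, m6}| = 3.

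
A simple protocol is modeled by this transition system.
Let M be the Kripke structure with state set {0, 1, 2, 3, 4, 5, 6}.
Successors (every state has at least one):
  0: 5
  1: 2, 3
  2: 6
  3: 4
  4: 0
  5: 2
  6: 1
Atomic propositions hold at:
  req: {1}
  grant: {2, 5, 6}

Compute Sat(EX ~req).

{0, 1, 2, 3, 4, 5}

Sat(~req) = {0, 2, 3, 4, 5, 6}
Sat(EX ~req) = {s : some successor in {0, 2, 3, 4, 5, 6}} = {0, 1, 2, 3, 4, 5}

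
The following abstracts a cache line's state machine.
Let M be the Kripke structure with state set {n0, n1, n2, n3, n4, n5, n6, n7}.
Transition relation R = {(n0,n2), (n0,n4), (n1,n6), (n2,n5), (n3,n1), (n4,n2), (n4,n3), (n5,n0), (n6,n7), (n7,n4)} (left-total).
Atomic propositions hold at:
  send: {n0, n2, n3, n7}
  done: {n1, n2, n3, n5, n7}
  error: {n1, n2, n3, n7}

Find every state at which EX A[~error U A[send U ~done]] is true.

{n0, n1, n2, n5, n6, n7}

Sat(~error) = {n0, n4, n5, n6}
Sat(~done) = {n0, n4, n6}
A[send U ~done]: least fixpoint, start Z0 = Sat(~done) = {n0, n4, n6}, add states in Sat(send) with every successor in Z. Z1 = {n0, n4, n6, n7}; fixed.
Sat(A[send U ~done]) = {n0, n4, n6, n7}
A[~error U A[send U ~done]]: least fixpoint, start Z0 = Sat(A[send U ~done]) = {n0, n4, n6, n7}, add states in Sat(~error) with every successor in Z. Z1 = {n0, n4, n5, n6, n7}; fixed.
Sat(A[~error U A[send U ~done]]) = {n0, n4, n5, n6, n7}
Sat(EX A[~error U A[send U ~done]]) = {s : some successor in {n0, n4, n5, n6, n7}} = {n0, n1, n2, n5, n6, n7}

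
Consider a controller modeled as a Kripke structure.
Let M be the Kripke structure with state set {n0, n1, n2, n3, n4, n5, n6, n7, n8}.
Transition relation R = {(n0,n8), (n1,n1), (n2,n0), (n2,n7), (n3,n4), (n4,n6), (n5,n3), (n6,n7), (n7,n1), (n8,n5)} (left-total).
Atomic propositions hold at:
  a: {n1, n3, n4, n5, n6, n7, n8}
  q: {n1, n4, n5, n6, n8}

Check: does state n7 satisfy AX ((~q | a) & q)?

Sat(~q) = {n0, n2, n3, n7}
Sat(~q | a) = {n0, n1, n2, n3, n4, n5, n6, n7, n8}
Sat((~q | a) & q) = {n1, n4, n5, n6, n8}
Sat(AX ((~q | a) & q)) = {s : every successor in {n1, n4, n5, n6, n8}} = {n0, n1, n3, n4, n7, n8}
n7 ∈ Sat(AX ((~q | a) & q)) = {n0, n1, n3, n4, n7, n8}, so the formula holds at n7.

Yes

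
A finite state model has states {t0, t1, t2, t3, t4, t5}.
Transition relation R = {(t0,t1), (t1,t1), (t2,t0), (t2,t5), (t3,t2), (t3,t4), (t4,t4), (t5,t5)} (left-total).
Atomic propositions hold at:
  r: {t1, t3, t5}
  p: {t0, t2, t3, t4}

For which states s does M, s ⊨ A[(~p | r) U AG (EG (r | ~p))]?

{t1, t5}

Sat(~p) = {t1, t5}
Sat(~p | r) = {t1, t3, t5}
Sat(r | ~p) = {t1, t3, t5}
EG (r | ~p): greatest fixpoint, start Z0 = {t1, t3, t5}, keep only states in Sat with some successor in Z. Z1 = {t1, t5}; fixed.
Sat(EG (r | ~p)) = {t1, t5}
AG (EG (r | ~p)): greatest fixpoint, start Z0 = {t1, t5}, keep only states in Sat with every successor in Z. Already a fixed point.
Sat(AG (EG (r | ~p))) = {t1, t5}
A[(~p | r) U AG (EG (r | ~p))]: least fixpoint, start Z0 = Sat(AG (EG (r | ~p))) = {t1, t5}, add states in Sat(~p | r) with every successor in Z. Already a fixed point.
Sat(A[(~p | r) U AG (EG (r | ~p))]) = {t1, t5}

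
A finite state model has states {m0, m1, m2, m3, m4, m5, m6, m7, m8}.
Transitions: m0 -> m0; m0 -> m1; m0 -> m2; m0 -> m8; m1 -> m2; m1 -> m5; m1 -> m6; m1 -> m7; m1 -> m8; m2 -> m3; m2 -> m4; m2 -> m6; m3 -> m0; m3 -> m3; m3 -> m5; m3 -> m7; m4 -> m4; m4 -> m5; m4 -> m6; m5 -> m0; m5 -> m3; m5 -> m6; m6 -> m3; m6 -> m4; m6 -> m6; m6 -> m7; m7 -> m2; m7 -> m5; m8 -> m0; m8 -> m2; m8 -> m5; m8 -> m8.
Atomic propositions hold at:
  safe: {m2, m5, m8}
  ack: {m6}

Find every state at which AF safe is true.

AF safe: least fixpoint, start Z0 = {m2, m5, m8}, add states with every successor in Z. Z1 = {m2, m5, m7, m8}; fixed.
Sat(AF safe) = {m2, m5, m7, m8}

{m2, m5, m7, m8}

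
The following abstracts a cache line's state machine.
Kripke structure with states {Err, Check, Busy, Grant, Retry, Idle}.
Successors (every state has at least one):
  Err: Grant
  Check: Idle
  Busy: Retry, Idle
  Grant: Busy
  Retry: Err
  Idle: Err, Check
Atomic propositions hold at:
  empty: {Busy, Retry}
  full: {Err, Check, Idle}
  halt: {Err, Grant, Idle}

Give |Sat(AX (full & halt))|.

2

Sat(full & halt) = {Err, Idle}
Sat(AX (full & halt)) = {s : every successor in {Err, Idle}} = {Check, Retry}
|Sat(AX (full & halt))| = |{Check, Retry}| = 2.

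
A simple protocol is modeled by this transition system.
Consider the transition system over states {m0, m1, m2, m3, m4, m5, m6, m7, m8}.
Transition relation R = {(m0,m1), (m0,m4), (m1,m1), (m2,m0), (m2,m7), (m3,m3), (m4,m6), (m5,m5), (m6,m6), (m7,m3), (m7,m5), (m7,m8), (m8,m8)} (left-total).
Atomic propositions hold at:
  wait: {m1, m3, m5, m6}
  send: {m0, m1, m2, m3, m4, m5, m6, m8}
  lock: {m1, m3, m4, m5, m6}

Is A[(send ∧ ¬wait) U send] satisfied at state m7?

Sat(¬wait) = {m0, m2, m4, m7, m8}
Sat(send ∧ ¬wait) = {m0, m2, m4, m8}
A[(send ∧ ¬wait) U send]: least fixpoint, start Z0 = Sat(send) = {m0, m1, m2, m3, m4, m5, m6, m8}, add states in Sat(send ∧ ¬wait) with every successor in Z. Already a fixed point.
Sat(A[(send ∧ ¬wait) U send]) = {m0, m1, m2, m3, m4, m5, m6, m8}
m7 ∉ Sat(A[(send ∧ ¬wait) U send]) = {m0, m1, m2, m3, m4, m5, m6, m8}, so the formula does not hold at m7.

No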